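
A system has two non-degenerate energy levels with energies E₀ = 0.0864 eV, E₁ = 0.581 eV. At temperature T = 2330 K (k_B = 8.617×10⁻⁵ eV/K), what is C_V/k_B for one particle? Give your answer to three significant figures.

k_BT = 8.617×10⁻⁵ × 2330 K = 0.20078 eV.
Eᵢ/kT = 0.43032, 2.8937.
Z = Σ e^(−Eᵢ/kT) = e^(−0.43032) + e^(−2.8937) = 0.65030 + 0.055371 = 0.70567.
⟨E⟩ = 0.12521 eV, ⟨E²⟩ = 0.033366 eV².
C_V/k_B = (⟨E²⟩ − ⟨E⟩²)/(kT)² = (0.033366 − 0.015678)/0.040313 = 0.439.

0.439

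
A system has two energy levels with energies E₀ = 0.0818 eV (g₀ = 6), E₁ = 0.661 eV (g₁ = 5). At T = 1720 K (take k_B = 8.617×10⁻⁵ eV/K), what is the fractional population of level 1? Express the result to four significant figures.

0.01646

k_BT = 8.617×10⁻⁵ × 1720 K = 0.148212 eV.
Eᵢ/kT = 0.551912, 4.45983.
Z = Σ gᵢe^(−Eᵢ/kT) = 6·e^(−0.551912) + 5·e^(−4.45983) = 3.45509 + 0.0578216 = 3.51291.
P₁ = g₁ e^(−E₁/kT) / Z = 0.0578216/3.51291 = 0.01646.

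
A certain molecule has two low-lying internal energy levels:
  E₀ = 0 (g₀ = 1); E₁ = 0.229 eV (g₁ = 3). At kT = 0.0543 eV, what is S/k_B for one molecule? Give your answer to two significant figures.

0.22

Eᵢ/kT = 0, 4.217.
Z = Σ gᵢe^(−Eᵢ/kT) = 1·e^(−0) + 3·e^(−4.217) = 1.000 + 0.04423 = 1.044.
⟨E⟩ = Σ EᵢPᵢ = 0.009702 eV.
S/k_B = ln Z + ⟨E⟩/kT = ln(1.044) + 0.009702/0.0543 = 0.04306 + 0.1787 = 0.22.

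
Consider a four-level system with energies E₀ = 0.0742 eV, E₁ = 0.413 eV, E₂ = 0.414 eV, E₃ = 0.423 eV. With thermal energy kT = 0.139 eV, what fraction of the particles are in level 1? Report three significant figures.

Eᵢ/kT = 0.53381, 2.9712, 2.9784, 3.0432.
Z = Σ e^(−Eᵢ/kT) = e^(−0.53381) + e^(−2.9712) + e^(−2.9784) + e^(−3.0432) = 0.58637 + 0.051242 + 0.050874 + 0.047682 = 0.73617.
P₁ = e^(−E₁/kT) / Z = 0.051242/0.73617 = 0.0696.

0.0696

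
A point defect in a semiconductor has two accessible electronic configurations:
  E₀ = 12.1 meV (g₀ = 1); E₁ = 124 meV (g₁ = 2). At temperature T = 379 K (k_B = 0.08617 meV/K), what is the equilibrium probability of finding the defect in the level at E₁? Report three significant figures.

0.0610

k_BT = 0.08617 × 379 K = 32.658 meV.
Eᵢ/kT = 0.37051, 3.7969.
Z = Σ gᵢe^(−Eᵢ/kT) = 1·e^(−0.37051) + 2·e^(−3.7969) = 0.69038 + 0.044880 = 0.73526.
P₁ = g₁ e^(−E₁/kT) / Z = 0.044880/0.73526 = 0.0610.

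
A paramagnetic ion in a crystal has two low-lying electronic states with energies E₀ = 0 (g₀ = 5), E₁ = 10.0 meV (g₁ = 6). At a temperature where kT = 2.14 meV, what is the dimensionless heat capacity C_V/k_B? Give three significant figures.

0.239

Eᵢ/kT = 0, 4.6729.
Z = Σ gᵢe^(−Eᵢ/kT) = 5·e^(−0) + 6·e^(−4.6729) = 5.0000 + 0.056071 = 5.0561.
⟨E⟩ = 0.11090 meV, ⟨E²⟩ = 1.1090 meV².
C_V/k_B = (⟨E²⟩ − ⟨E⟩²)/(kT)² = (1.1090 − 0.012299)/4.5796 = 0.239.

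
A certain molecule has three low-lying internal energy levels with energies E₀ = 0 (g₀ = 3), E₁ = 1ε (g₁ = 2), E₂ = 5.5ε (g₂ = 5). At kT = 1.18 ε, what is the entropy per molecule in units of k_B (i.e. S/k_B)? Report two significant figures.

1.6

Eᵢ/kT = 0, 0.8475, 4.661.
Z = Σ gᵢe^(−Eᵢ/kT) = 3·e^(−0) + 2·e^(−0.8475) + 5·e^(−4.661) = 3.000 + 0.8570 + 0.04729 = 3.904.
⟨E⟩ = Σ EᵢPᵢ = 0.2861 ε.
S/k_B = ln Z + ⟨E⟩/kT = ln(3.904) + 0.2861/1.18 = 1.362 + 0.2425 = 1.6.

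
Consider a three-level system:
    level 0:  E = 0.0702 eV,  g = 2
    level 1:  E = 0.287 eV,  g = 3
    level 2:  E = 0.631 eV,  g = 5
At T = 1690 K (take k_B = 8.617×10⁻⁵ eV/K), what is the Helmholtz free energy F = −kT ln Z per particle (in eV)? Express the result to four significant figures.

-0.07887 eV

k_BT = 8.617×10⁻⁵ × 1690 K = 0.145627 eV.
Eᵢ/kT = 0.482053, 1.97079, 4.33299.
Z = Σ gᵢe^(−Eᵢ/kT) = 2·e^(−0.482053) + 3·e^(−1.97079) + 5·e^(−4.33299) = 1.23503 + 0.418040 + 0.0656412 = 1.71871.
F = −kT ln Z = −0.145627 × ln(1.71871) = −0.145627 × 0.541574 = -0.07887 eV.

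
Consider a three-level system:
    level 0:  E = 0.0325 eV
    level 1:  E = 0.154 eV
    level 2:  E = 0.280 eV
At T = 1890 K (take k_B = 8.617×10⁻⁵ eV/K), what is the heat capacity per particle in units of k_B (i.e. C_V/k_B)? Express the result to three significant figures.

0.290

k_BT = 8.617×10⁻⁵ × 1890 K = 0.16286 eV.
Eᵢ/kT = 0.19956, 0.94560, 1.7193.
Z = Σ e^(−Eᵢ/kT) = e^(−0.19956) + e^(−0.94560) + e^(−1.7193) = 0.81909 + 0.38845 + 0.17919 = 1.3867.
⟨E⟩ = 0.098518 eV, ⟨E²⟩ = 0.017398 eV².
C_V/k_B = (⟨E²⟩ − ⟨E⟩²)/(kT)² = (0.017398 − 0.0097058)/0.026523 = 0.290.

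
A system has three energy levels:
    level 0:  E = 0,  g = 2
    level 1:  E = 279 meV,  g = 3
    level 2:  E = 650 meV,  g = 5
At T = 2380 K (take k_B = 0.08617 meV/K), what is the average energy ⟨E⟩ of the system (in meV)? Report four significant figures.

k_BT = 0.08617 × 2380 K = 205.085 meV.
Eᵢ/kT = 0, 1.36041, 3.16942.
Z = Σ gᵢe^(−Eᵢ/kT) = 2·e^(−0) + 3·e^(−1.36041) + 5·e^(−3.16942) = 2.00000 + 0.769667 + 0.210140 = 2.97981.
⟨E⟩ = Σ Eᵢ gᵢe^(−Eᵢ/kT) / Z = (0·2.00000 + 279·0.769667 + 650·0.210140) / 2.97981 = 117.9 meV.

117.9 meV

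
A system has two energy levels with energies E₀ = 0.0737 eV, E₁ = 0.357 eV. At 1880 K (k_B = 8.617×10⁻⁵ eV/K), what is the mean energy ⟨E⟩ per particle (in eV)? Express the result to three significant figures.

k_BT = 8.617×10⁻⁵ × 1880 K = 0.16200 eV.
Eᵢ/kT = 0.45494, 2.2037.
Z = Σ e^(−Eᵢ/kT) = e^(−0.45494) + e^(−2.2037) = 0.63449 + 0.11039 = 0.74488.
⟨E⟩ = Σ Eᵢ e^(−Eᵢ/kT) / Z = (0.0737·0.63449 + 0.357·0.11039) / 0.74488 = 0.116 eV.

0.116 eV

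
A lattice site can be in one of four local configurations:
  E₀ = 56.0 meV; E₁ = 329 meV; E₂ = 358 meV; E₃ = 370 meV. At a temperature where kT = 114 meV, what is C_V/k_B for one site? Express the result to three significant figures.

Eᵢ/kT = 0.49123, 2.8860, 3.1404, 3.2456.
Z = Σ e^(−Eᵢ/kT) = e^(−0.49123) + e^(−2.8860) + e^(−3.1404) + e^(−3.2456) = 0.61187 + 0.055799 + 0.043265 + 0.038945 = 0.74988.
⟨E⟩ = 110.05 meV, ⟨E²⟩ = 25118 meV².
C_V/k_B = (⟨E²⟩ − ⟨E⟩²)/(kT)² = (25118 − 12111)/12996 = 1.00.

1.00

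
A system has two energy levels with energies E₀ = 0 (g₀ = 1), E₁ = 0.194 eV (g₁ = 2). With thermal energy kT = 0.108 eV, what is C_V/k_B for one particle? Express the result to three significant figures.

Eᵢ/kT = 0, 1.7963.
Z = Σ gᵢe^(−Eᵢ/kT) = 1·e^(−0) + 2·e^(−1.7963) = 1.0000 + 0.33182 = 1.3318.
⟨E⟩ = 0.048335 eV, ⟨E²⟩ = 0.0093771 eV².
C_V/k_B = (⟨E²⟩ − ⟨E⟩²)/(kT)² = (0.0093771 − 0.0023363)/0.011664 = 0.604.

0.604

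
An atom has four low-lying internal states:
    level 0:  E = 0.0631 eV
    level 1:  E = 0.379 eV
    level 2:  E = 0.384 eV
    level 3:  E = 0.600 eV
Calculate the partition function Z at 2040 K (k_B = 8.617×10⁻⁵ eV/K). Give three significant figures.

Z = 0.960

k_BT = 8.617×10⁻⁵ × 2040 K = 0.17579 eV.
Eᵢ/kT = 0.35895, 2.1560, 2.1844, 3.4132.
Z = Σ e^(−Eᵢ/kT) = e^(−0.35895) + e^(−2.1560) + e^(−2.1844) + e^(−3.4132) = 0.69841 + 0.11579 + 0.11255 + 0.032936 = 0.95969.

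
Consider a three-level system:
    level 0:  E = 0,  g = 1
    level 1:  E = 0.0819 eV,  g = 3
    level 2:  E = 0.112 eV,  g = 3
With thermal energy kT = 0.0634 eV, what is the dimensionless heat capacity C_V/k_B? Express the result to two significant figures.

0.56

Eᵢ/kT = 0, 1.292, 1.767.
Z = Σ gᵢe^(−Eᵢ/kT) = 1·e^(−0) + 3·e^(−1.292) + 3·e^(−1.767) = 1.000 + 0.8242 + 0.5125 = 2.337.
⟨E⟩ = 0.05345 eV, ⟨E²⟩ = 0.005116 eV².
C_V/k_B = (⟨E²⟩ − ⟨E⟩²)/(kT)² = (0.005116 − 0.002857)/0.004020 = 0.56.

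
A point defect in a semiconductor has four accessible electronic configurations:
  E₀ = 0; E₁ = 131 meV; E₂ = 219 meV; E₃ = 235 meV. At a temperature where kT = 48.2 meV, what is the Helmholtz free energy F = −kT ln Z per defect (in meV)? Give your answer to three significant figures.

-3.90 meV

Eᵢ/kT = 0, 2.7178, 4.5436, 4.8755.
Z = Σ e^(−Eᵢ/kT) = e^(−0) + e^(−2.7178) + e^(−4.5436) + e^(−4.8755) = 1.0000 + 0.066020 + 0.010635 + 0.0076313 = 1.0843.
F = −kT ln Z = −48.2 × ln(1.0843) = −48.2 × 0.080935 = -3.90 meV.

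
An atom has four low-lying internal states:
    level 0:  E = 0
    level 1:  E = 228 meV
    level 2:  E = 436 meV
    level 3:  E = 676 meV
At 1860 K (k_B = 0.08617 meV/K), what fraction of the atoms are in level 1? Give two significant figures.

k_BT = 0.08617 × 1860 K = 160.3 meV.
Eᵢ/kT = 0, 1.422, 2.720, 4.217.
Z = Σ e^(−Eᵢ/kT) = e^(−0) + e^(−1.422) + e^(−2.720) + e^(−4.217) = 1.000 + 0.2412 + 0.06587 + 0.01474 = 1.322.
P₁ = e^(−E₁/kT) / Z = 0.2412/1.322 = 0.18.

0.18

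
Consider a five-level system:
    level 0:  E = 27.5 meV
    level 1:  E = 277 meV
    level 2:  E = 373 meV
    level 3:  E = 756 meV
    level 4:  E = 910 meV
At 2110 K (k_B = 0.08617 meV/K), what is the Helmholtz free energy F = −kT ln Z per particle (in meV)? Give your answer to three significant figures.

-37.4 meV

k_BT = 0.08617 × 2110 K = 181.82 meV.
Eᵢ/kT = 0.15125, 1.5235, 2.0515, 4.1580, 5.0049.
Z = Σ e^(−Eᵢ/kT) = e^(−0.15125) + e^(−1.5235) + e^(−2.0515) + e^(−4.1580) + e^(−5.0049) = 0.85963 + 0.21795 + 0.12854 + 0.015639 + 0.0067050 = 1.2285.
F = −kT ln Z = −181.82 × ln(1.2285) = −181.82 × 0.20579 = -37.4 meV.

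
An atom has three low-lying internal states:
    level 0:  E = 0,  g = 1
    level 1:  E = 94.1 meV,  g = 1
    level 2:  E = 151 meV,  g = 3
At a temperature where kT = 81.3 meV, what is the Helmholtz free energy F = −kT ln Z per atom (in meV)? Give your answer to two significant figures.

-47 meV

Eᵢ/kT = 0, 1.157, 1.857.
Z = Σ gᵢe^(−Eᵢ/kT) = 1·e^(−0) + 1·e^(−1.157) + 3·e^(−1.857) = 1.000 + 0.3144 + 0.4684 = 1.783.
F = −kT ln Z = −81.3 × ln(1.783) = −81.3 × 0.5783 = -47 meV.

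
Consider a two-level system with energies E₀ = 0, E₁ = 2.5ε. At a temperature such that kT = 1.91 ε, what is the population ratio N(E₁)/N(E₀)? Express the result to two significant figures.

0.27

n₁/n₀ = exp[−(E₁−E₀)/kT] = exp(−(2.5ε)/(1.91ε)) = exp(-1.309) = 0.27.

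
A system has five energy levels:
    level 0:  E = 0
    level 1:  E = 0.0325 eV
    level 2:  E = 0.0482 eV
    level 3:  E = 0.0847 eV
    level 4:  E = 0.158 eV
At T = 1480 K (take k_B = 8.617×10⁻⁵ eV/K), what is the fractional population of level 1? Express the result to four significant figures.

0.2374

k_BT = 8.617×10⁻⁵ × 1480 K = 0.127532 eV.
Eᵢ/kT = 0, 0.254838, 0.377944, 0.664147, 1.23890.
Z = Σ e^(−Eᵢ/kT) = e^(−0) + e^(−0.254838) + e^(−0.377944) + e^(−0.664147) + e^(−1.23890) = 1.00000 + 0.775042 + 0.685269 + 0.514712 + 0.289703 = 3.26473.
P₁ = e^(−E₁/kT) / Z = 0.775042/3.26473 = 0.2374.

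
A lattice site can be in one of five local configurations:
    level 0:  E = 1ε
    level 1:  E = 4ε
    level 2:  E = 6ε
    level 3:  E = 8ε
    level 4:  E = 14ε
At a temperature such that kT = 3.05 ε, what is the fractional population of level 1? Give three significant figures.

0.222

Eᵢ/kT = 0.32787, 1.3115, 1.9672, 2.6230, 4.5902.
Z = Σ e^(−Eᵢ/kT) = e^(−0.32787) + e^(−1.3115) + e^(−1.9672) + e^(−2.6230) + e^(−4.5902) = 0.72046 + 0.26942 + 0.13985 + 0.072585 + 0.010151 = 1.2125.
P₁ = e^(−E₁/kT) / Z = 0.26942/1.2125 = 0.222.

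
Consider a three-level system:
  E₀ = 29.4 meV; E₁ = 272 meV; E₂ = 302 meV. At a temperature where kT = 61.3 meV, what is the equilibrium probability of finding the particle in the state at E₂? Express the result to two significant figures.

0.011

Eᵢ/kT = 0.4796, 4.437, 4.927.
Z = Σ e^(−Eᵢ/kT) = e^(−0.4796) + e^(−4.437) + e^(−4.927) = 0.6190 + 0.01183 + 0.007248 = 0.6381.
P₂ = e^(−E₂/kT) / Z = 0.007248/0.6381 = 0.011.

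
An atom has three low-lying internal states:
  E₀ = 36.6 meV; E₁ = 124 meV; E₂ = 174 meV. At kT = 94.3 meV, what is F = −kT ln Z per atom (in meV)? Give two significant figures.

-9.4 meV

Eᵢ/kT = 0.3881, 1.315, 1.845.
Z = Σ e^(−Eᵢ/kT) = e^(−0.3881) + e^(−1.315) + e^(−1.845) = 0.6783 + 0.2685 + 0.1580 = 1.105.
F = −kT ln Z = −94.3 × ln(1.105) = −94.3 × 0.09985 = -9.4 meV.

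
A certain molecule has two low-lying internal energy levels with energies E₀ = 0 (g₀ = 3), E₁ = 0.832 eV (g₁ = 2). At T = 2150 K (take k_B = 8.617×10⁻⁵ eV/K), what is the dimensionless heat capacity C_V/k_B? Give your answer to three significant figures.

0.149

k_BT = 8.617×10⁻⁵ × 2150 K = 0.18527 eV.
Eᵢ/kT = 0, 4.4907.
Z = Σ gᵢe^(−Eᵢ/kT) = 3·e^(−0) + 2·e^(−4.4907) = 3.0000 + 0.022426 = 3.0224.
⟨E⟩ = 0.0061734 eV, ⟨E²⟩ = 0.0051363 eV².
C_V/k_B = (⟨E²⟩ − ⟨E⟩²)/(kT)² = (0.0051363 − 0.000038111)/0.034325 = 0.149.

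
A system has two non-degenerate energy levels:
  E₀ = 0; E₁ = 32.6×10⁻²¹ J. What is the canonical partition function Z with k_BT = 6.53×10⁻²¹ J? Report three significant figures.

Z = 1.01

Eᵢ/kT = 0, 4.9923.
Z = Σ e^(−Eᵢ/kT) = e^(−0) + e^(−4.9923) = 1.0000 + 0.0067900 = 1.0068.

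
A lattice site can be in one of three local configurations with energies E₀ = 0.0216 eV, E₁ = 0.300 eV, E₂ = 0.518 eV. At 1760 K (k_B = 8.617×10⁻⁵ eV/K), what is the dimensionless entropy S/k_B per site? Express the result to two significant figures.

k_BT = 8.617×10⁻⁵ × 1760 K = 0.1517 eV.
Eᵢ/kT = 0.1424, 1.978, 3.415.
Z = Σ e^(−Eᵢ/kT) = e^(−0.1424) + e^(−1.978) + e^(−3.415) = 0.8673 + 0.1383 + 0.03288 = 1.038.
⟨E⟩ = Σ EᵢPᵢ = 0.07443 eV.
S/k_B = ln Z + ⟨E⟩/kT = ln(1.038) + 0.07443/0.1517 = 0.03730 + 0.4906 = 0.53.

0.53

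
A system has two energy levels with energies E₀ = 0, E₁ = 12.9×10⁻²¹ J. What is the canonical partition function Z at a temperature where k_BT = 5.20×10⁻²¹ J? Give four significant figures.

Eᵢ/kT = 0, 2.48077.
Z = Σ e^(−Eᵢ/kT) = e^(−0) + e^(−2.48077) = 1.00000 + 0.0836788 = 1.08368.

Z = 1.084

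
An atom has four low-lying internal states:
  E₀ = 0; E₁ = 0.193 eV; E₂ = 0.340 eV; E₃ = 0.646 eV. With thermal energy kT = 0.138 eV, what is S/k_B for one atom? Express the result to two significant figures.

Eᵢ/kT = 0, 1.399, 2.464, 4.681.
Z = Σ e^(−Eᵢ/kT) = e^(−0) + e^(−1.399) + e^(−2.464) + e^(−4.681) = 1.000 + 0.2468 + 0.08509 + 0.009270 = 1.341.
⟨E⟩ = Σ EᵢPᵢ = 0.06156 eV.
S/k_B = ln Z + ⟨E⟩/kT = ln(1.341) + 0.06156/0.138 = 0.2934 + 0.4461 = 0.74.

0.74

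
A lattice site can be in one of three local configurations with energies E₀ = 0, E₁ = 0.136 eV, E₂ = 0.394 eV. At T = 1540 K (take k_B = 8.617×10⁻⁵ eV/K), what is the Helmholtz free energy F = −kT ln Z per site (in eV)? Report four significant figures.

-0.04561 eV

k_BT = 8.617×10⁻⁵ × 1540 K = 0.132702 eV.
Eᵢ/kT = 0, 1.02485, 2.96906.
Z = Σ e^(−Eᵢ/kT) = e^(−0) + e^(−1.02485) + e^(−2.96906) = 1.00000 + 0.358850 + 0.0513516 = 1.41020.
F = −kT ln Z = −0.132702 × ln(1.41020) = −0.132702 × 0.343732 = -0.04561 eV.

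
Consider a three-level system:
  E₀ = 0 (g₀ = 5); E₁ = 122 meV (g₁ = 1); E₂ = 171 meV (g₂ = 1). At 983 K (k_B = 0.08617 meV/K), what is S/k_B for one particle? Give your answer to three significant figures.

k_BT = 0.08617 × 983 K = 84.705 meV.
Eᵢ/kT = 0, 1.4403, 2.0188.
Z = Σ gᵢe^(−Eᵢ/kT) = 5·e^(−0) + 1·e^(−1.4403) + 1·e^(−2.0188) = 5.0000 + 0.23686 + 0.13281 = 5.3697.
⟨E⟩ = Σ EᵢPᵢ = 9.6109 meV.
S/k_B = ln Z + ⟨E⟩/kT = ln(5.3697) + 9.6109/84.705 = 1.6808 + 0.11346 = 1.79.

1.79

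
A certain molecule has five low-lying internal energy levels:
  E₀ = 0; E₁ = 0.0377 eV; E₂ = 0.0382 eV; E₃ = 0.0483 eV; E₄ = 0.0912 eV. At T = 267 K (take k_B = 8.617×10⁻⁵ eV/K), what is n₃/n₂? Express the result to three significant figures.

0.645

k_BT = 8.617×10⁻⁵ × 267 K = 0.023007 eV.
n₃/n₂ = exp[−(E₃−E₂)/kT] = exp(−(0.0101 eV)/(0.023007 eV)) = exp(-0.43900) = 0.645.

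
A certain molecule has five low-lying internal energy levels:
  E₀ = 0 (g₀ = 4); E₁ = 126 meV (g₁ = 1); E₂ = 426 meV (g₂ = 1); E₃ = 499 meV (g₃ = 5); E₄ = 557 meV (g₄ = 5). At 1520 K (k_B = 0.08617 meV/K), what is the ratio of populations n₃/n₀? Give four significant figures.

0.02769

k_BT = 0.08617 × 1520 K = 130.978 meV.
n₃/n₀ = (g₃/g₀) exp[−(E₃−E₀)/kT] = (5/4) × exp(−(499 meV)/(130.978 meV)) = (5/4) × exp(-3.80980) = 0.02769.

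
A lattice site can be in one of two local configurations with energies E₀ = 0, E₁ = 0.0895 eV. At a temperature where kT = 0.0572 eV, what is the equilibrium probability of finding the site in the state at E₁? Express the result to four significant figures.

0.1730

Eᵢ/kT = 0, 1.56469.
Z = Σ e^(−Eᵢ/kT) = e^(−0) + e^(−1.56469) = 1.00000 + 0.209153 = 1.20915.
P₁ = e^(−E₁/kT) / Z = 0.209153/1.20915 = 0.1730.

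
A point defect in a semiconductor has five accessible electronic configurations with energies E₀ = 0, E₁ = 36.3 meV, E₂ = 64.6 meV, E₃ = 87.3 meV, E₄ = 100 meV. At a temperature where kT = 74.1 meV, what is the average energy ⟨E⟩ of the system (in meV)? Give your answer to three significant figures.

Eᵢ/kT = 0, 0.48988, 0.87179, 1.1781, 1.3495.
Z = Σ e^(−Eᵢ/kT) = e^(−0) + e^(−0.48988) + e^(−0.87179) + e^(−1.1781) + e^(−1.3495) = 1.0000 + 0.61270 + 0.41820 + 0.30786 + 0.25937 = 2.5981.
⟨E⟩ = Σ Eᵢ e^(−Eᵢ/kT) / Z = (0·1.0000 + 36.3·0.61270 + 64.6·0.41820 + 87.3·0.30786 + 100·0.25937) / 2.5981 = 39.3 meV.

39.3 meV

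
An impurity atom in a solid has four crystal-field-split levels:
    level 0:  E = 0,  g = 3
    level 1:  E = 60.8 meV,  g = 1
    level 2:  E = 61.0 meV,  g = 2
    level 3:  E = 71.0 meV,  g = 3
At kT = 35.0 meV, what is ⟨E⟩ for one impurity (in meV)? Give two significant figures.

Eᵢ/kT = 0, 1.737, 1.743, 2.029.
Z = Σ gᵢe^(−Eᵢ/kT) = 3·e^(−0) + 1·e^(−1.737) + 2·e^(−1.743) + 3·e^(−2.029) = 3.000 + 0.1760 + 0.3500 + 0.3944 = 3.920.
⟨E⟩ = Σ Eᵢ gᵢe^(−Eᵢ/kT) / Z = (0·3.000 + 60.8·0.1760 + 61.0·0.3500 + 71.0·0.3944) / 3.920 = 15 meV.

15 meV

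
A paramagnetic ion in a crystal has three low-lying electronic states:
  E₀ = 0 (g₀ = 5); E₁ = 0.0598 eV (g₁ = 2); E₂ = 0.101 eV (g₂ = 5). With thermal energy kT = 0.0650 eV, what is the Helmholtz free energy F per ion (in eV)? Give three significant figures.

-0.125 eV

Eᵢ/kT = 0, 0.92000, 1.5538.
Z = Σ gᵢe^(−Eᵢ/kT) = 5·e^(−0) + 2·e^(−0.92000) + 5·e^(−1.5538) = 5.0000 + 0.79704 + 1.0572 = 6.8542.
F = −kT ln Z = −0.0650 × ln(6.8542) = −0.0650 × 1.9249 = -0.125 eV.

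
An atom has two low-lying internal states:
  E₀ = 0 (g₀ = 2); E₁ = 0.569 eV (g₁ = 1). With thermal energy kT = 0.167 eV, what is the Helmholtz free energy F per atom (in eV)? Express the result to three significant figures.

-0.118 eV

Eᵢ/kT = 0, 3.4072.
Z = Σ gᵢe^(−Eᵢ/kT) = 2·e^(−0) + 1·e^(−3.4072) = 2.0000 + 0.033134 = 2.0331.
F = −kT ln Z = −0.167 × ln(2.0331) = −0.167 × 0.70956 = -0.118 eV.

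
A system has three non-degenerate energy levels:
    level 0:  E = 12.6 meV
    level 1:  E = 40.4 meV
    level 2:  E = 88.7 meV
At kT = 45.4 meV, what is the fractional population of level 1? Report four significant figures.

Eᵢ/kT = 0.277533, 0.889868, 1.95374.
Z = Σ e^(−Eᵢ/kT) = e^(−0.277533) + e^(−0.889868) + e^(−1.95374) = 0.757651 + 0.410710 + 0.141743 = 1.31010.
P₁ = e^(−E₁/kT) / Z = 0.410710/1.31010 = 0.3135.

0.3135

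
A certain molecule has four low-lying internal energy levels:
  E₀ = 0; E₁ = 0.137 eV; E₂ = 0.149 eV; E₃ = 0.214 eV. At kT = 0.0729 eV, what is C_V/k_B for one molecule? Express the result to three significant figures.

Eᵢ/kT = 0, 1.8793, 2.0439, 2.9355.
Z = Σ e^(−Eᵢ/kT) = e^(−0) + e^(−1.8793) + e^(−2.0439) + e^(−2.9355) = 1.0000 + 0.15270 + 0.12952 + 0.053104 = 1.3353.
⟨E⟩ = 0.038630 eV, ⟨E²⟩ = 0.0061211 eV².
C_V/k_B = (⟨E²⟩ − ⟨E⟩²)/(kT)² = (0.0061211 − 0.0014923)/0.0053144 = 0.871.

0.871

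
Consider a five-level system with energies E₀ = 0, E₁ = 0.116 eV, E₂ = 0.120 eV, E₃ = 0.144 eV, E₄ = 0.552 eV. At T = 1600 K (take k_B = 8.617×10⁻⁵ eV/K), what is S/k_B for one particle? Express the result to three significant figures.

k_BT = 8.617×10⁻⁵ × 1600 K = 0.13787 eV.
Eᵢ/kT = 0, 0.84137, 0.87039, 1.0445, 4.0038.
Z = Σ e^(−Eᵢ/kT) = e^(−0) + e^(−0.84137) + e^(−0.87039) + e^(−1.0445) + e^(−4.0038) = 1.0000 + 0.43112 + 0.41879 + 0.35187 + 0.018246 = 2.2200.
⟨E⟩ = Σ EᵢPᵢ = 0.072525 eV.
S/k_B = ln Z + ⟨E⟩/kT = ln(2.2200) + 0.072525/0.13787 = 0.79751 + 0.52604 = 1.32.

1.32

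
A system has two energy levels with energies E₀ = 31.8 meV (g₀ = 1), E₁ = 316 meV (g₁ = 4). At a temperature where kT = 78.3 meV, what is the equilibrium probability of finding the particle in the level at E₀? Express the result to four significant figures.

0.9041

Eᵢ/kT = 0.406130, 4.03576.
Z = Σ gᵢe^(−Eᵢ/kT) = 1·e^(−0.406130) + 4·e^(−4.03576) = 0.666224 + 0.0706890 = 0.736913.
P₀ = g₀ e^(−E₀/kT) / Z = 0.666224/0.736913 = 0.9041.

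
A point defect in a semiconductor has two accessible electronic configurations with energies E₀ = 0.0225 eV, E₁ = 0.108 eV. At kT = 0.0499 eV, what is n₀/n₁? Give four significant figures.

5.548

n₀/n₁ = exp[−(E₀−E₁)/kT] = exp(−(-0.0855 eV)/(0.0499 eV)) = exp(1.71343) = 5.548.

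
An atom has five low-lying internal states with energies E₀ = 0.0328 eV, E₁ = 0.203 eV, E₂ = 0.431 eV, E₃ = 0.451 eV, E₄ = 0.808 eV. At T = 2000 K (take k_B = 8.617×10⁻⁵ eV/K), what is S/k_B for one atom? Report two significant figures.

1.0

k_BT = 8.617×10⁻⁵ × 2000 K = 0.1723 eV.
Eᵢ/kT = 0.1904, 1.178, 2.501, 2.618, 4.689.
Z = Σ e^(−Eᵢ/kT) = e^(−0.1904) + e^(−1.178) + e^(−2.501) + e^(−2.618) + e^(−4.689) = 0.8266 + 0.3079 + 0.08200 + 0.07295 + 0.009196 = 1.299.
⟨E⟩ = Σ EᵢPᵢ = 0.1272 eV.
S/k_B = ln Z + ⟨E⟩/kT = ln(1.299) + 0.1272/0.1723 = 0.2616 + 0.7382 = 1.0.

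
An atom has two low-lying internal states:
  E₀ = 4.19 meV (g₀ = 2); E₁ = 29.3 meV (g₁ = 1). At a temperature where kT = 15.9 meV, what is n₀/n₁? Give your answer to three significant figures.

n₀/n₁ = (g₀/g₁) exp[−(E₀−E₁)/kT] = (2/1) × exp(−(-25.11 meV)/(15.9 meV)) = (2/1) × exp(1.5792) = 9.70.

9.70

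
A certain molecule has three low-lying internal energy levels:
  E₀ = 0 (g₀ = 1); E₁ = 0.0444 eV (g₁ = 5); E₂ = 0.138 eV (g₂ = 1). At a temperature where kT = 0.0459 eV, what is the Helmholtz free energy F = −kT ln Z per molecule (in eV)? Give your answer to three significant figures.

Eᵢ/kT = 0, 0.96732, 3.0065.
Z = Σ gᵢe^(−Eᵢ/kT) = 1·e^(−0) + 5·e^(−0.96732) + 1·e^(−3.0065) = 1.0000 + 1.9005 + 0.049465 = 2.9500.
F = −kT ln Z = −0.0459 × ln(2.9500) = −0.0459 × 1.0818 = -0.0497 eV.

-0.0497 eV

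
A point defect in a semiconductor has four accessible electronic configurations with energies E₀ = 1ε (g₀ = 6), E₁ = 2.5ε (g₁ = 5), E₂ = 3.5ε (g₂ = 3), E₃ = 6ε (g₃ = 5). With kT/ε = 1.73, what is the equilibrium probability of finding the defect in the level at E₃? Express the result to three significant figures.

0.0306

Eᵢ/kT = 0.57803, 1.4451, 2.0231, 3.4682.
Z = Σ gᵢe^(−Eᵢ/kT) = 6·e^(−0.57803) + 5·e^(−1.4451) + 3·e^(−2.0231) + 5·e^(−3.4682) = 3.3660 + 1.1786 + 0.39673 + 0.15587 = 5.0972.
P₃ = g₃ e^(−E₃/kT) / Z = 0.15587/5.0972 = 0.0306.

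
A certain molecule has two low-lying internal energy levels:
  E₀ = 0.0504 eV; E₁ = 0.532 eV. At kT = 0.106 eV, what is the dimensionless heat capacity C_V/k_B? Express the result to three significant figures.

Eᵢ/kT = 0.47547, 5.0189.
Z = Σ e^(−Eᵢ/kT) = e^(−0.47547) + e^(−5.0189) = 0.62159 + 0.0066118 = 0.62820.
⟨E⟩ = 0.055469 eV, ⟨E²⟩ = 0.0054923 eV².
C_V/k_B = (⟨E²⟩ − ⟨E⟩²)/(kT)² = (0.0054923 − 0.0030768)/0.011236 = 0.215.

0.215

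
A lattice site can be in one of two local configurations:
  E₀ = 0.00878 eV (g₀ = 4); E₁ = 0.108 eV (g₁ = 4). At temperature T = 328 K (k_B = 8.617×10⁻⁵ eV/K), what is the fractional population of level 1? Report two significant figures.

0.029

k_BT = 8.617×10⁻⁵ × 328 K = 0.02826 eV.
Eᵢ/kT = 0.3107, 3.822.
Z = Σ gᵢe^(−Eᵢ/kT) = 4·e^(−0.3107) + 4·e^(−3.822) = 2.932 + 0.08754 = 3.020.
P₁ = g₁ e^(−E₁/kT) / Z = 0.08754/3.020 = 0.029.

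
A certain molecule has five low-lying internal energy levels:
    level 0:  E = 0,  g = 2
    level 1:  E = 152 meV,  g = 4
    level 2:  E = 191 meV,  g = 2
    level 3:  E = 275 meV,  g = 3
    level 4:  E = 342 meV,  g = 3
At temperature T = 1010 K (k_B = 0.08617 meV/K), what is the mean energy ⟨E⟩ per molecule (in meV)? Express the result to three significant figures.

k_BT = 0.08617 × 1010 K = 87.032 meV.
Eᵢ/kT = 0, 1.7465, 2.1946, 3.1598, 3.9296.
Z = Σ gᵢe^(−Eᵢ/kT) = 2·e^(−0) + 4·e^(−1.7465) + 2·e^(−2.1946) + 3·e^(−3.1598) + 3·e^(−3.9296) = 2.0000 + 0.69753 + 0.22281 + 0.12730 + 0.058955 = 3.1066.
⟨E⟩ = Σ Eᵢ gᵢe^(−Eᵢ/kT) / Z = (0·2.0000 + 152·0.69753 + 191·0.22281 + 275·0.12730 + 342·0.058955) / 3.1066 = 65.6 meV.

65.6 meV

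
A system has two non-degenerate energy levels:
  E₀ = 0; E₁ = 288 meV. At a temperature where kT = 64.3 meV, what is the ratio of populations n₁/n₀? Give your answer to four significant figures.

0.01134

n₁/n₀ = exp[−(E₁−E₀)/kT] = exp(−(288 meV)/(64.3 meV)) = exp(-4.47900) = 0.01134.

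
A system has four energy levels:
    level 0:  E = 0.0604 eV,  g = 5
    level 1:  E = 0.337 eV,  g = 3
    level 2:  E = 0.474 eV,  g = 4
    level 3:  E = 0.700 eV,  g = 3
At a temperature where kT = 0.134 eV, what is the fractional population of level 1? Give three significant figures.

0.0681

Eᵢ/kT = 0.45075, 2.5149, 3.5373, 5.2239.
Z = Σ gᵢe^(−Eᵢ/kT) = 5·e^(−0.45075) + 3·e^(−2.5149) + 4·e^(−3.5373) + 3·e^(−5.2239) = 3.1858 + 0.24261 + 0.11637 + 0.016159 = 3.5609.
P₁ = g₁ e^(−E₁/kT) / Z = 0.24261/3.5609 = 0.0681.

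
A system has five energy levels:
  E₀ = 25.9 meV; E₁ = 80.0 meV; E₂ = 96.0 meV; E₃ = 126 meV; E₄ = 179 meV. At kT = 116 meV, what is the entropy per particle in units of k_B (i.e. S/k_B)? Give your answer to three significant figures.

Eᵢ/kT = 0.22328, 0.68966, 0.82759, 1.0862, 1.5431.
Z = Σ e^(−Eᵢ/kT) = e^(−0.22328) + e^(−0.68966) + e^(−0.82759) + e^(−1.0862) + e^(−1.5431) = 0.79989 + 0.50175 + 0.43710 + 0.33750 + 0.21372 = 2.2900.
⟨E⟩ = Σ EᵢPᵢ = 80.175 meV.
S/k_B = ln Z + ⟨E⟩/kT = ln(2.2900) + 80.175/116 = 0.82855 + 0.69116 = 1.52.

1.52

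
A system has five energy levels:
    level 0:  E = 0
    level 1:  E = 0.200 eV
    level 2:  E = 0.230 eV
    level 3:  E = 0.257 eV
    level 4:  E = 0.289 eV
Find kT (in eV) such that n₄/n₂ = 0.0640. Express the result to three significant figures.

n₄/n₂ = exp[−(E₄−E₂)/kT] = 0.0640.
⇒ (E₄−E₂)/kT = ln(1/0.0640) = ln(15.625) = 2.7489.
kT = 0.059 eV / 2.7489 = 0.0215 eV.

0.0215 eV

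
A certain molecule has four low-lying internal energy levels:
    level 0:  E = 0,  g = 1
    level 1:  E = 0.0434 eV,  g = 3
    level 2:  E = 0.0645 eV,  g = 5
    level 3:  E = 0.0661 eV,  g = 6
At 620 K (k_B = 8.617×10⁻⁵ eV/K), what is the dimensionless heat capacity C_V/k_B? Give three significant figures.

0.208

k_BT = 8.617×10⁻⁵ × 620 K = 0.053425 eV.
Eᵢ/kT = 0, 0.81235, 1.2073, 1.2372.
Z = Σ gᵢe^(−Eᵢ/kT) = 1·e^(−0) + 3·e^(−0.81235) + 5·e^(−1.2073) + 6·e^(−1.2372) = 1.0000 + 1.3314 + 1.4950 + 1.7412 = 5.5676.
⟨E⟩ = 0.048370 eV, ⟨E²⟩ = 0.0029339 eV².
C_V/k_B = (⟨E²⟩ − ⟨E⟩²)/(kT)² = (0.0029339 − 0.0023397)/0.0028542 = 0.208.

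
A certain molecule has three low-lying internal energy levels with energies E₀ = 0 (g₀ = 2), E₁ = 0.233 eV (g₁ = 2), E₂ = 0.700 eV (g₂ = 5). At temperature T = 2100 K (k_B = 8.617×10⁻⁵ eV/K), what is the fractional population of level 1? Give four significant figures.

0.2078

k_BT = 8.617×10⁻⁵ × 2100 K = 0.180957 eV.
Eᵢ/kT = 0, 1.28760, 3.86832.
Z = Σ gᵢe^(−Eᵢ/kT) = 2·e^(−0) + 2·e^(−1.28760) + 5·e^(−3.86832) = 2.00000 + 0.551864 + 0.104467 = 2.65633.
P₁ = g₁ e^(−E₁/kT) / Z = 0.551864/2.65633 = 0.2078.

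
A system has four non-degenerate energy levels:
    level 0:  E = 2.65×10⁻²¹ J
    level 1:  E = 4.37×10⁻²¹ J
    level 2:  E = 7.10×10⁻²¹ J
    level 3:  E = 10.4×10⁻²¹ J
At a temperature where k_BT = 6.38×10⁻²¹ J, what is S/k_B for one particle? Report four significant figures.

Eᵢ/kT = 0.415361, 0.684953, 1.11285, 1.63009.
Z = Σ e^(−Eᵢ/kT) = e^(−0.415361) + e^(−0.684953) + e^(−1.11285) + e^(−1.63009) = 0.660102 + 0.504114 + 0.328621 + 0.195912 = 1.68875.
⟨E⟩ = Σ EᵢPᵢ = 4.92846 ×10⁻²¹ J.
S/k_B = ln Z + ⟨E⟩/kT = ln(1.68875) + 4.92846/6.38 = 0.523989 + 0.772486 = 1.296.

1.296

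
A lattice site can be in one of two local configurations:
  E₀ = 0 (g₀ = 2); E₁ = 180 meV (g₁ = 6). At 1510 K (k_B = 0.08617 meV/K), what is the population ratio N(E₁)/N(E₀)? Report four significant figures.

k_BT = 0.08617 × 1510 K = 130.117 meV.
n₁/n₀ = (g₁/g₀) exp[−(E₁−E₀)/kT] = (6/2) × exp(−(180 meV)/(130.117 meV)) = (6/2) × exp(-1.38337) = 0.7522.

0.7522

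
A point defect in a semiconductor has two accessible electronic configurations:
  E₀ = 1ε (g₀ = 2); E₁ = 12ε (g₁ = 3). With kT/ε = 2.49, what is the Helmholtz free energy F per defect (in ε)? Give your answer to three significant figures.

-0.771 ε

Eᵢ/kT = 0.40161, 4.8193.
Z = Σ gᵢe^(−Eᵢ/kT) = 2·e^(−0.40161) + 3·e^(−4.8193) = 1.3385 + 0.024217 = 1.3627.
F = −kT ln Z = −2.49 × ln(1.3627) = −2.49 × 0.30947 = -0.771 ε.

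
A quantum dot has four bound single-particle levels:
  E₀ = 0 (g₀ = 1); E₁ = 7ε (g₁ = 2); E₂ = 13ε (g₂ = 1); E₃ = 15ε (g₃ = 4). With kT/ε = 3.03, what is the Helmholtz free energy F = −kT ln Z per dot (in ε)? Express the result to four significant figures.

-0.6530 ε

Eᵢ/kT = 0, 2.31023, 4.29043, 4.95050.
Z = Σ gᵢe^(−Eᵢ/kT) = 1·e^(−0) + 2·e^(−2.31023) + 1·e^(−4.29043) + 4·e^(−4.95050) = 1.00000 + 0.198477 + 0.0136990 + 0.0283195 = 1.24050.
F = −kT ln Z = −3.03 × ln(1.24050) = −3.03 × 0.215515 = -0.6530 ε.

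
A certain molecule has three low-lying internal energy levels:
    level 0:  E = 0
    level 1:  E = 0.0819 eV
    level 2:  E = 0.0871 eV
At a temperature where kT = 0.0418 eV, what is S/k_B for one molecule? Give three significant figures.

0.659

Eᵢ/kT = 0, 1.9593, 2.0837.
Z = Σ e^(−Eᵢ/kT) = e^(−0) + e^(−1.9593) + e^(−2.0837) = 1.0000 + 0.14096 + 0.12447 = 1.2654.
⟨E⟩ = Σ EᵢPᵢ = 0.017691 eV.
S/k_B = ln Z + ⟨E⟩/kT = ln(1.2654) + 0.017691/0.0418 = 0.23539 + 0.42323 = 0.659.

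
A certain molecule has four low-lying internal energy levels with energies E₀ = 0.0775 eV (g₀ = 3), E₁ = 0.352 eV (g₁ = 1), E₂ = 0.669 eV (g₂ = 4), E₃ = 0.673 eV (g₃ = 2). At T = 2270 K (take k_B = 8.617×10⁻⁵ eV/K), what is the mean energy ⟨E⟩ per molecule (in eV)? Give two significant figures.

k_BT = 8.617×10⁻⁵ × 2270 K = 0.1956 eV.
Eᵢ/kT = 0.3962, 1.800, 3.420, 3.441.
Z = Σ gᵢe^(−Eᵢ/kT) = 3·e^(−0.3962) + 1·e^(−1.800) + 4·e^(−3.420) + 2·e^(−3.441) = 2.019 + 0.1653 + 0.1308 + 0.06407 = 2.379.
⟨E⟩ = Σ Eᵢ gᵢe^(−Eᵢ/kT) / Z = (0.0775·2.019 + 0.352·0.1653 + 0.669·0.1308 + 0.673·0.06407) / 2.379 = 0.15 eV.

0.15 eV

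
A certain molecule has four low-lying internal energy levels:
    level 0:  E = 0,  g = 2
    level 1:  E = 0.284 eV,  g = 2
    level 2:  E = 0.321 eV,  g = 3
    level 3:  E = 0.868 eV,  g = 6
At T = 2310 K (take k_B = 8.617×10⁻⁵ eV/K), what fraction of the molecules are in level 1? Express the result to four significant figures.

k_BT = 8.617×10⁻⁵ × 2310 K = 0.199053 eV.
Eᵢ/kT = 0, 1.42676, 1.61264, 4.36065.
Z = Σ gᵢe^(−Eᵢ/kT) = 2·e^(−0) + 2·e^(−1.42676) + 3·e^(−1.61264) + 6·e^(−4.36065) = 2.00000 + 0.480171 + 0.598082 + 0.0766205 = 3.15487.
P₁ = g₁ e^(−E₁/kT) / Z = 0.480171/3.15487 = 0.1522.

0.1522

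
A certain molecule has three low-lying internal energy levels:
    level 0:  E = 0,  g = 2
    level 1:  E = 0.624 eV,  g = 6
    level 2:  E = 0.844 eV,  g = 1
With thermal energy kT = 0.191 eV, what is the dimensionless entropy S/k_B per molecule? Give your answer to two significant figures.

1.2

Eᵢ/kT = 0, 3.267, 4.419.
Z = Σ gᵢe^(−Eᵢ/kT) = 2·e^(−0) + 6·e^(−3.267) + 1·e^(−4.419) = 2.000 + 0.2287 + 0.01205 = 2.241.
⟨E⟩ = Σ EᵢPᵢ = 0.06822 eV.
S/k_B = ln Z + ⟨E⟩/kT = ln(2.241) + 0.06822/0.191 = 0.8069 + 0.3572 = 1.2.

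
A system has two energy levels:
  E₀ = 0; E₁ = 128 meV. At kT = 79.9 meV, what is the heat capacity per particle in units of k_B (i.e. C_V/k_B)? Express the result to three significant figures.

Eᵢ/kT = 0, 1.6020.
Z = Σ e^(−Eᵢ/kT) = e^(−0) + e^(−1.6020) = 1.0000 + 0.20149 = 1.2015.
⟨E⟩ = 21.465 meV, ⟨E²⟩ = 2747.6 meV².
C_V/k_B = (⟨E²⟩ − ⟨E⟩²)/(kT)² = (2747.6 − 460.75)/6384.0 = 0.358.

0.358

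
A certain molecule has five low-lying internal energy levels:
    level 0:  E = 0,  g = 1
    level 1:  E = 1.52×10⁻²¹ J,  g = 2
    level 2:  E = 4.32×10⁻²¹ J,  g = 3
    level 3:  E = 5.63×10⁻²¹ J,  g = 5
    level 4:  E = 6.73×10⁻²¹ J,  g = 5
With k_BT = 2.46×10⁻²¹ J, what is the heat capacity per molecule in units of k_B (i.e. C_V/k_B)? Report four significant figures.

0.9515

Eᵢ/kT = 0, 0.617886, 1.75610, 2.28862, 2.73577.
Z = Σ gᵢe^(−Eᵢ/kT) = 1·e^(−0) + 2·e^(−0.617886) + 3·e^(−1.75610) + 5·e^(−2.28862) + 5·e^(−2.73577) = 1.00000 + 1.07817 + 0.518151 + 0.507032 + 0.324220 = 3.42757.
⟨E⟩ = 2.60062, ⟨E²⟩ = 12.5212.
C_V/k_B = (⟨E²⟩ − ⟨E⟩²)/(kT)² = (12.5212 − 6.76322)/6.05160 = 0.9515.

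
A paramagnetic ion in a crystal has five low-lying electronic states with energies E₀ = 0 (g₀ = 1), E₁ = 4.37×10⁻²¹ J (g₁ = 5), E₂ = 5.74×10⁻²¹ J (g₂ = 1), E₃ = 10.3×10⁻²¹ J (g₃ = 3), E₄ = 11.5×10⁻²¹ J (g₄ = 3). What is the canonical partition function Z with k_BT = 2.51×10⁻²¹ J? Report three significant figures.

Z = 2.06

Eᵢ/kT = 0, 1.7410, 2.2869, 4.1036, 4.5817.
Z = Σ gᵢe^(−Eᵢ/kT) = 1·e^(−0) + 5·e^(−1.7410) + 1·e^(−2.2869) + 3·e^(−4.1036) + 3·e^(−4.5817) = 1.0000 + 0.87672 + 0.10158 + 0.049539 + 0.030712 = 2.0586.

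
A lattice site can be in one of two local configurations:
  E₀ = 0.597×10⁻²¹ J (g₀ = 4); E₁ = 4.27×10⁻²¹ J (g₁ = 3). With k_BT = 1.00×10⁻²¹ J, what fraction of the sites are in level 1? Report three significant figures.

0.0187

Eᵢ/kT = 0.59700, 4.2700.
Z = Σ gᵢe^(−Eᵢ/kT) = 4·e^(−0.59700) + 3·e^(−4.2700) = 2.2018 + 0.041945 = 2.2437.
P₁ = g₁ e^(−E₁/kT) / Z = 0.041945/2.2437 = 0.0187.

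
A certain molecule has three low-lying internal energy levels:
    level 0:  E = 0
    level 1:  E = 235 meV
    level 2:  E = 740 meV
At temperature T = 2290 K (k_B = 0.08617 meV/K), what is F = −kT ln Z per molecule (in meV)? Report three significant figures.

-55.9 meV

k_BT = 0.08617 × 2290 K = 197.33 meV.
Eᵢ/kT = 0, 1.1909, 3.7501.
Z = Σ e^(−Eᵢ/kT) = e^(−0) + e^(−1.1909) + e^(−3.7501) = 1.0000 + 0.30395 + 0.023515 = 1.3275.
F = −kT ln Z = −197.33 × ln(1.3275) = −197.33 × 0.28330 = -55.9 meV.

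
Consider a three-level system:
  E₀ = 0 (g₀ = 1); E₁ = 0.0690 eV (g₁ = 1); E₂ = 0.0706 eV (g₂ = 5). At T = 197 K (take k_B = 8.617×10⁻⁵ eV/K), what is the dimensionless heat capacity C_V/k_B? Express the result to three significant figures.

1.36

k_BT = 8.617×10⁻⁵ × 197 K = 0.016975 eV.
Eᵢ/kT = 0, 4.0648, 4.1591.
Z = Σ gᵢe^(−Eᵢ/kT) = 1·e^(−0) + 1·e^(−4.0648) + 5·e^(−4.1591) = 1.0000 + 0.017166 + 0.078108 = 1.0953.
⟨E⟩ = 0.0061160 eV, ⟨E²⟩ = 0.00043006 eV².
C_V/k_B = (⟨E²⟩ − ⟨E⟩²)/(kT)² = (0.00043006 − 0.000037405)/0.00028815 = 1.36.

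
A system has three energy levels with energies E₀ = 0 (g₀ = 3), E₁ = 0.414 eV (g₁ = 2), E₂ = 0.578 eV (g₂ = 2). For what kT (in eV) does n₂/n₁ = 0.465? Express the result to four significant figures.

0.2142 eV

n₂/n₁ = (g₂/g₁) exp[−(E₂−E₁)/kT] = 0.465.
⇒ (E₂−E₁)/kT = ln((2/2)/0.465) = ln(2.15054) = 0.765719.
kT = 0.164 eV / 0.765719 = 0.2142 eV.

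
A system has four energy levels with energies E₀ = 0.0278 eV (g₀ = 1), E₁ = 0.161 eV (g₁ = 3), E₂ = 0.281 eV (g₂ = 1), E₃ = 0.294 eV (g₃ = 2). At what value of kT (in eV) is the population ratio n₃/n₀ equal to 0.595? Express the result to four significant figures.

n₃/n₀ = (g₃/g₀) exp[−(E₃−E₀)/kT] = 0.595.
⇒ (E₃−E₀)/kT = ln((2/1)/0.595) = ln(3.36134) = 1.21234.
kT = 0.2662 eV / 1.21234 = 0.2196 eV.

0.2196 eV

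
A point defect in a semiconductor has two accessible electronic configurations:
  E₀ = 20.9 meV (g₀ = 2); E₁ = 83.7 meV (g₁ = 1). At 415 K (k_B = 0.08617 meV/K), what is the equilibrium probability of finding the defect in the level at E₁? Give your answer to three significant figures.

k_BT = 0.08617 × 415 K = 35.761 meV.
Eᵢ/kT = 0.58444, 2.3405.
Z = Σ gᵢe^(−Eᵢ/kT) = 2·e^(−0.58444) + 1·e^(−2.3405) = 1.1148 + 0.096279 = 1.2111.
P₁ = g₁ e^(−E₁/kT) / Z = 0.096279/1.2111 = 0.0795.

0.0795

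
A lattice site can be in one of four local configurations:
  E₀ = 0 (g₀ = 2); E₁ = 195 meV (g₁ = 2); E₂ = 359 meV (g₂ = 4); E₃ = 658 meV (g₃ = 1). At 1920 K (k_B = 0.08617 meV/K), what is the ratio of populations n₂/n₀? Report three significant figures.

0.228

k_BT = 0.08617 × 1920 K = 165.45 meV.
n₂/n₀ = (g₂/g₀) exp[−(E₂−E₀)/kT] = (4/2) × exp(−(359 meV)/(165.45 meV)) = (4/2) × exp(-2.1698) = 0.228.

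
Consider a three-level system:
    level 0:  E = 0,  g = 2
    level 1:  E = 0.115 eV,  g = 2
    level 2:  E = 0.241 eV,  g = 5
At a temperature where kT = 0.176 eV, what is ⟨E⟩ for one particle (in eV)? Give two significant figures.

0.099 eV

Eᵢ/kT = 0, 0.6534, 1.369.
Z = Σ gᵢe^(−Eᵢ/kT) = 2·e^(−0) + 2·e^(−0.6534) + 5·e^(−1.369) = 2.000 + 1.041 + 1.272 = 4.313.
⟨E⟩ = Σ Eᵢ gᵢe^(−Eᵢ/kT) / Z = (0·2.000 + 0.115·1.041 + 0.241·1.272) / 4.313 = 0.099 eV.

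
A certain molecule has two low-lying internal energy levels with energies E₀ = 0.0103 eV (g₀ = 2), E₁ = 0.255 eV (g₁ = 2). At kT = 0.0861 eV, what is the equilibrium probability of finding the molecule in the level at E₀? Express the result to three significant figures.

Eᵢ/kT = 0.11963, 2.9617.
Z = Σ gᵢe^(−Eᵢ/kT) = 2·e^(−0.11963) + 2·e^(−2.9617) = 1.7745 + 0.10346 = 1.8780.
P₀ = g₀ e^(−E₀/kT) / Z = 1.7745/1.8780 = 0.945.

0.945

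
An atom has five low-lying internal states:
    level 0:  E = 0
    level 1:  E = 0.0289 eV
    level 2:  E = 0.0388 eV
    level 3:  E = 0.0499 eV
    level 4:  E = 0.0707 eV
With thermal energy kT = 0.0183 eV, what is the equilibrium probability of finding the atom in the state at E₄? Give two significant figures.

Eᵢ/kT = 0, 1.579, 2.120, 2.727, 3.863.
Z = Σ e^(−Eᵢ/kT) = e^(−0) + e^(−1.579) + e^(−2.120) + e^(−2.727) + e^(−3.863) = 1.000 + 0.2062 + 0.1200 + 0.06542 + 0.02100 = 1.413.
P₄ = e^(−E₄/kT) / Z = 0.02100/1.413 = 0.015.

0.015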